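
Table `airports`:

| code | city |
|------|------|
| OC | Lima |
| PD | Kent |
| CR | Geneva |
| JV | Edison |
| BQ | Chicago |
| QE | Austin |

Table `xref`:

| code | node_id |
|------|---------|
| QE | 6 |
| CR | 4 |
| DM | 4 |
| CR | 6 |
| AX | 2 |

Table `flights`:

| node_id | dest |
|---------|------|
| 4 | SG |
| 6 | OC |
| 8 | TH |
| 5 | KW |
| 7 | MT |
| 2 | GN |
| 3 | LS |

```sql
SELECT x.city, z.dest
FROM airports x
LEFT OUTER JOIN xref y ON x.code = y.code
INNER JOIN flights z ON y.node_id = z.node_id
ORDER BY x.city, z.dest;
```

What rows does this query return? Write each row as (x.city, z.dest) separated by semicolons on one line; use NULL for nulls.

Step 1 — x LEFT JOIN y on code → 7 row(s).
Then INNER JOIN `flights z` on node_id: keep only rows whose y.node_id appears in z.

(Austin, OC); (Geneva, OC); (Geneva, SG)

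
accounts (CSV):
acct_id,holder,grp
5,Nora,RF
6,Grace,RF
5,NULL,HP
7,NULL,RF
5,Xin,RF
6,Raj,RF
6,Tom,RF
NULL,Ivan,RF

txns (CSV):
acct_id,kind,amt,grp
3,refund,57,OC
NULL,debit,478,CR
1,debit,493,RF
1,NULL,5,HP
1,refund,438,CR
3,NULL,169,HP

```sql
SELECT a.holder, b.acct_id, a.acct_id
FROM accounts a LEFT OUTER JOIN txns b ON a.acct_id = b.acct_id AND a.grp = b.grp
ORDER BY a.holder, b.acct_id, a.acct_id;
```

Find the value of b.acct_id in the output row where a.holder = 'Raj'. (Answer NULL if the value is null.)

NULL

LEFT JOIN keeps every row from `accounts`; unmatched rows get NULL for `txns`'s columns.
Matching on a.acct_id = b.acct_id AND a.grp = b.grp. A NULL in a compared column never satisfies the condition.
- a row (acct_id=5, grp=RF): no match → kept, b columns NULL.
- a row (acct_id=6, grp=RF): no match → kept, b columns NULL.
- a row (acct_id=5, grp=HP): no match → kept, b columns NULL.
- a row (acct_id=7, grp=RF): no match → kept, b columns NULL.
- a row (acct_id=5, grp=RF): no match → kept, b columns NULL.
- a row (acct_id=6, grp=RF): no match → kept, b columns NULL.
- a row (acct_id=6, grp=RF): no match → kept, b columns NULL.
- a row (acct_id=NULL, grp=RF): no match → kept, b columns NULL.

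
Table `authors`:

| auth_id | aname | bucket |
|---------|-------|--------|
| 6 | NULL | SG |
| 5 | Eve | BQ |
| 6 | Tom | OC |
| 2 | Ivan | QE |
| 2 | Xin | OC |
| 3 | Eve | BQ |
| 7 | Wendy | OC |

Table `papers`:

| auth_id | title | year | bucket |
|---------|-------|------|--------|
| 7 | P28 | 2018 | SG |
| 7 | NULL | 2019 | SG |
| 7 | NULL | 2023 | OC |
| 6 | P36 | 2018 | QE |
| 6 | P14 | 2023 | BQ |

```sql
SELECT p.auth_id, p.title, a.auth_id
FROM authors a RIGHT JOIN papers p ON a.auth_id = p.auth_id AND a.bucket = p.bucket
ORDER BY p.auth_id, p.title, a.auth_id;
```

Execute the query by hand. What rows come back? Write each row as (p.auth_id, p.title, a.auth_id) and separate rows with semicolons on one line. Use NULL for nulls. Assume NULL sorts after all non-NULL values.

(6, P14, NULL); (6, P36, NULL); (7, P28, NULL); (7, NULL, 7); (7, NULL, NULL)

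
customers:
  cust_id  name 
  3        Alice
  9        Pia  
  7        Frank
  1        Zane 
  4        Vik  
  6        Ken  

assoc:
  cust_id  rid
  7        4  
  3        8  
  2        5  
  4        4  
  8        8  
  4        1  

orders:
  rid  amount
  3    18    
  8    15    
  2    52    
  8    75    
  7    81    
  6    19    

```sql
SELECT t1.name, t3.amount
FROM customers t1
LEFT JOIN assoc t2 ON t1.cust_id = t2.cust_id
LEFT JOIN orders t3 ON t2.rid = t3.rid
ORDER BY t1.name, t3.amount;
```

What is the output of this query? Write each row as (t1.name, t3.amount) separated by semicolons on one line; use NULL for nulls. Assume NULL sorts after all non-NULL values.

(Alice, 15); (Alice, 75); (Frank, NULL); (Ken, NULL); (Pia, NULL); (Vik, NULL); (Vik, NULL); (Zane, NULL)

Step 1 — t1 LEFT JOIN t2 on cust_id → 7 row(s).
Then LEFT JOIN `orders t3` on rid: each of those 7 rows is kept; rows whose t2.rid has no match in t3 get NULL for t3's columns.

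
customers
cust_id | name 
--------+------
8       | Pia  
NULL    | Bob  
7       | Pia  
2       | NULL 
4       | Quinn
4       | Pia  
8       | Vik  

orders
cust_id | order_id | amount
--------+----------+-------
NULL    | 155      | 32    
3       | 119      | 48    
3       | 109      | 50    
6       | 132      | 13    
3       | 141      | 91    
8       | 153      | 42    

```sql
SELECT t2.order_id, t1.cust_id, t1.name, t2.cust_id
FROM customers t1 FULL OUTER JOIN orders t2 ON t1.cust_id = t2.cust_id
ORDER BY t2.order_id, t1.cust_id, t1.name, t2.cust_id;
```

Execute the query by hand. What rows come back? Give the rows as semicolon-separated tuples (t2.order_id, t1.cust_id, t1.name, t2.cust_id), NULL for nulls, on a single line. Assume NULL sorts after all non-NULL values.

FULL OUTER JOIN keeps every row from both sides; unmatched rows get NULL for the other side's columns.
Matching on t1.cust_id = t2.cust_id. A NULL in a compared column never satisfies the condition.
- t1 row (cust_id=8): matches 1 t2 row(s) → 1 output row(s).
- t1 row (cust_id=NULL): no match → kept, t2 columns NULL.
- t1 row (cust_id=7): no match → kept, t2 columns NULL.
- t1 row (cust_id=2): no match → kept, t2 columns NULL.
- t1 row (cust_id=4): no match → kept, t2 columns NULL.
- t1 row (cust_id=4): no match → kept, t2 columns NULL.
- t1 row (cust_id=8): matches 1 t2 row(s) → 1 output row(s).
- 5 t2 row(s) had no t1 match → kept, t1 columns NULL.

(109, NULL, NULL, 3); (119, NULL, NULL, 3); (132, NULL, NULL, 6); (141, NULL, NULL, 3); (153, 8, Pia, 8); (153, 8, Vik, 8); (155, NULL, NULL, NULL); (NULL, 2, NULL, NULL); (NULL, 4, Pia, NULL); (NULL, 4, Quinn, NULL); (NULL, 7, Pia, NULL); (NULL, NULL, Bob, NULL)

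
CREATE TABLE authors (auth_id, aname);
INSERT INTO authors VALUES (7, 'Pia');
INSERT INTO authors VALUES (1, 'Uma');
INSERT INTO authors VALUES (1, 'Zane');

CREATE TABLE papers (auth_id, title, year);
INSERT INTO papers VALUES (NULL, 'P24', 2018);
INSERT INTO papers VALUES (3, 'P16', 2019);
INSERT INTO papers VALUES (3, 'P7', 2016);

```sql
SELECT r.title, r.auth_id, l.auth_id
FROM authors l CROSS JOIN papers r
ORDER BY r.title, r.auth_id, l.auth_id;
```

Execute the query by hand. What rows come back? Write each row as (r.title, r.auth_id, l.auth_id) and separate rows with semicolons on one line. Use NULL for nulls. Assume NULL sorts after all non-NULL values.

CROSS JOIN pairs every row of `authors` with every row of `papers`: 3 × 3 = 9 rows.
After projecting and ordering:
r.title | r.auth_id | l.auth_id
P16 | 3 | 1
P16 | 3 | 1
P16 | 3 | 7
P24 | NULL | 1
P24 | NULL | 1
P24 | NULL | 7
P7 | 3 | 1
P7 | 3 | 1
P7 | 3 | 7

(P16, 3, 1); (P16, 3, 1); (P16, 3, 7); (P24, NULL, 1); (P24, NULL, 1); (P24, NULL, 7); (P7, 3, 1); (P7, 3, 1); (P7, 3, 7)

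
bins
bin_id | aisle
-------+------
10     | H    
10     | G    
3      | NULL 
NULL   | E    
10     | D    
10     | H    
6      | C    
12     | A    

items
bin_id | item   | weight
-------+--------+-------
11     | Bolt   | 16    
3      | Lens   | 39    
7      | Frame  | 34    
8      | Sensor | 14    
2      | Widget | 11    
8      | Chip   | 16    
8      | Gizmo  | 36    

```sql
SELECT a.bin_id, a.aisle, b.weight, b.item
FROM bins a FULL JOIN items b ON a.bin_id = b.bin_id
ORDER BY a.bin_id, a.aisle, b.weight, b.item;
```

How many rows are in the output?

FULL OUTER JOIN keeps every row from both sides; unmatched rows get NULL for the other side's columns.
Matching on a.bin_id = b.bin_id. A NULL in a compared column never satisfies the condition.
- a (bin_id=10) has no partner → padded with NULL.
- a (bin_id=10) has no partner → padded with NULL.
- a (bin_id=3) pairs with 1 row(s) of b.
- a (bin_id=NULL) has no partner → padded with NULL.
- a (bin_id=10) has no partner → padded with NULL.
- a (bin_id=10) has no partner → padded with NULL.
- a (bin_id=6) has no partner → padded with NULL.
- a (bin_id=12) has no partner → padded with NULL.
- 6 row(s) from b found no a partner → padded with NULL.
Total: 1 matched + 13 padded = 14 rows.

14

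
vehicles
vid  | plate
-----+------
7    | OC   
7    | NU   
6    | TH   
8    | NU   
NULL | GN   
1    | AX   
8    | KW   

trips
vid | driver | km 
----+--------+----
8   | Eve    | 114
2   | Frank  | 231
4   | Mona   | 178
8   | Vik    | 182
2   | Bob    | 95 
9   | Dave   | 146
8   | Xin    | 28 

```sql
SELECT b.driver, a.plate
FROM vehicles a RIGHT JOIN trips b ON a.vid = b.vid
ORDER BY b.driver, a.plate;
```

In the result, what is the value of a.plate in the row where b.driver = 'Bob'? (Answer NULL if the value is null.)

RIGHT JOIN keeps every row from `trips`; unmatched rows get NULL for `vehicles`'s columns.
Matching on a.vid = b.vid. A NULL in a compared column never satisfies the condition.
Matched pairs: 6; unmatched b rows kept: 4.

NULL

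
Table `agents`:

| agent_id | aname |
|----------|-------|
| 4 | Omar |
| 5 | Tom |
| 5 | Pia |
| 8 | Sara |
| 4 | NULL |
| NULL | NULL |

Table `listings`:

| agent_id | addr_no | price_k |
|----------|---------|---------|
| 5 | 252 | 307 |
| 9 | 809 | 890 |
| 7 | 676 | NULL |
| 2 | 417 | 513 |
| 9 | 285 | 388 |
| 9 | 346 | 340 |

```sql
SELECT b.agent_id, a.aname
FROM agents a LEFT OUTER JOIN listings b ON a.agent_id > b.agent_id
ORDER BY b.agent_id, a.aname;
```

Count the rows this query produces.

8

LEFT JOIN keeps every row from `agents`; unmatched rows get NULL for `listings`'s columns.
Matching on a.agent_id > b.agent_id. A NULL in a compared column never satisfies the condition.
Matched pairs: 7; unmatched a rows kept: 1.
Total: 7 matched + 1 padded = 8 rows.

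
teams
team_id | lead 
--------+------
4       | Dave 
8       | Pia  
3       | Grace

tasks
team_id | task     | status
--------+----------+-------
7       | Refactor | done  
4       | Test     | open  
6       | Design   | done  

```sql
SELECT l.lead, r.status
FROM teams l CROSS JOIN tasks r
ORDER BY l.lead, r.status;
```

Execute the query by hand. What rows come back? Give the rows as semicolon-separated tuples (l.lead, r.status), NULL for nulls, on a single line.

CROSS JOIN pairs every row of `teams` with every row of `tasks`: 3 × 3 = 9 rows.
After projecting and ordering:
l.lead | r.status
Dave | done
Dave | done
Dave | open
Grace | done
Grace | done
Grace | open
Pia | done
Pia | done
Pia | open

(Dave, done); (Dave, done); (Dave, open); (Grace, done); (Grace, done); (Grace, open); (Pia, done); (Pia, done); (Pia, open)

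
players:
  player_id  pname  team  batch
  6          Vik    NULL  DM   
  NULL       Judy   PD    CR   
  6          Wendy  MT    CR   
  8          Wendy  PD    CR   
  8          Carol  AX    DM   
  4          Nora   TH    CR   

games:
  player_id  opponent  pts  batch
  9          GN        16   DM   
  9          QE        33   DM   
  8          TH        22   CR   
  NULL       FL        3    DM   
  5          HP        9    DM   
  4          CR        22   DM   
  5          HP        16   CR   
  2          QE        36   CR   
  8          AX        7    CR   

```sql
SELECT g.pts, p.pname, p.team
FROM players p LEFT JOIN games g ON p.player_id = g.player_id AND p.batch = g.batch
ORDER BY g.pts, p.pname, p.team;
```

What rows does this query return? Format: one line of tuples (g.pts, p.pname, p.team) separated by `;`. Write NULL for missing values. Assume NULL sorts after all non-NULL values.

(7, Wendy, PD); (22, Wendy, PD); (NULL, Carol, AX); (NULL, Judy, PD); (NULL, Nora, TH); (NULL, Vik, NULL); (NULL, Wendy, MT)

LEFT JOIN keeps every row from `players`; unmatched rows get NULL for `games`'s columns.
Matching on p.player_id = g.player_id AND p.batch = g.batch. A NULL in a compared column never satisfies the condition.
- p[0] player_id=6, batch=DM → no match; kept with NULLs on the g side.
- p[1] player_id=NULL, batch=CR → no match; kept with NULLs on the g side.
- p[2] player_id=6, batch=CR → no match; kept with NULLs on the g side.
- p[3] player_id=8, batch=CR → 2 match(es) in g → 2 row(s).
- p[4] player_id=8, batch=DM → no match; kept with NULLs on the g side.
- p[5] player_id=4, batch=CR → no match; kept with NULLs on the g side.
After projecting and ordering:
g.pts | p.pname | p.team
7 | Wendy | PD
22 | Wendy | PD
NULL | Carol | AX
NULL | Judy | PD
NULL | Nora | TH
NULL | Vik | NULL
NULL | Wendy | MT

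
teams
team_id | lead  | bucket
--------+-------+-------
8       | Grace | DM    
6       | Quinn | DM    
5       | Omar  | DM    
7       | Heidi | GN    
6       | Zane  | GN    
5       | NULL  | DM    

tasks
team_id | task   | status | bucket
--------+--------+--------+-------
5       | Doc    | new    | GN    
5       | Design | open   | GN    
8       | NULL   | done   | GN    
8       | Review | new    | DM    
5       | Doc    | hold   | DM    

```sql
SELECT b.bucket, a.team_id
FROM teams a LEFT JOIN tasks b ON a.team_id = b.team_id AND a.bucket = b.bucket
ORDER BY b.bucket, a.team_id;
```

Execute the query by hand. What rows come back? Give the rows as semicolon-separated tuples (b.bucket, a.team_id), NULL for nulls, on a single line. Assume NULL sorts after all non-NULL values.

LEFT JOIN keeps every row from `teams`; unmatched rows get NULL for `tasks`'s columns.
Matching on a.team_id = b.team_id AND a.bucket = b.bucket.
- team_id=8, bucket=DM: 1 matching b row(s), so 1 row(s) emitted.
- team_id=6, bucket=DM: no b row matches, row kept with b columns NULL.
- team_id=5, bucket=DM: 1 matching b row(s), so 1 row(s) emitted.
- team_id=7, bucket=GN: no b row matches, row kept with b columns NULL.
- team_id=6, bucket=GN: no b row matches, row kept with b columns NULL.
- team_id=5, bucket=DM: 1 matching b row(s), so 1 row(s) emitted.
After projecting and ordering:
b.bucket | a.team_id
DM | 5
DM | 5
DM | 8
NULL | 6
NULL | 6
NULL | 7

(DM, 5); (DM, 5); (DM, 8); (NULL, 6); (NULL, 6); (NULL, 7)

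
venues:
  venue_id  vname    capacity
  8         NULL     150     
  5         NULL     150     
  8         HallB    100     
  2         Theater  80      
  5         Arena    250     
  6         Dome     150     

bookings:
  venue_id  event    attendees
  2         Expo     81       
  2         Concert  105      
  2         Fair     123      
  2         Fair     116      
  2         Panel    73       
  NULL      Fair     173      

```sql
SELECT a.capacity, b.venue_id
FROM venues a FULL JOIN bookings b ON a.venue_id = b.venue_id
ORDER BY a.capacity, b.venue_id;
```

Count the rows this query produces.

FULL OUTER JOIN keeps every row from both sides; unmatched rows get NULL for the other side's columns.
Matching on a.venue_id = b.venue_id. A NULL in a compared column never satisfies the condition.
- a (venue_id=8) has no partner → padded with NULL.
- a (venue_id=5) has no partner → padded with NULL.
- a (venue_id=8) has no partner → padded with NULL.
- a (venue_id=2) pairs with 5 row(s) of b.
- a (venue_id=5) has no partner → padded with NULL.
- a (venue_id=6) has no partner → padded with NULL.
- 1 row(s) from b found no a partner → padded with NULL.
Total: 5 matched + 6 padded = 11 rows.

11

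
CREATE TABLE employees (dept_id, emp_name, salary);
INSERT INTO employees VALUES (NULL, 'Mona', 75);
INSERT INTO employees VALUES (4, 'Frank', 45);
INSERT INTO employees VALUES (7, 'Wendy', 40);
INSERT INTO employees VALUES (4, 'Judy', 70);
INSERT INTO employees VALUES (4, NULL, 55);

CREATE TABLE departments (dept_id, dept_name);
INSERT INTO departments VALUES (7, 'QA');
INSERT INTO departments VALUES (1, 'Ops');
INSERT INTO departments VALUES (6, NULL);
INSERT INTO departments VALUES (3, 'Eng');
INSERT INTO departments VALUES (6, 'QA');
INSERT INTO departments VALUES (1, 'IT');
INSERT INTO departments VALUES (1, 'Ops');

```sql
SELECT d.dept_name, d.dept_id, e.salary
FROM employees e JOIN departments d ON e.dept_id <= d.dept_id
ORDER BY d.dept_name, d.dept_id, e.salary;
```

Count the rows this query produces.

INNER JOIN keeps only pairs where the ON condition holds.
Matching on e.dept_id <= d.dept_id. A NULL in a compared column never satisfies the condition.
- e (dept_id=NULL) has no partner → excluded.
- e (dept_id=4) pairs with 3 row(s) of d.
- e (dept_id=7) pairs with 1 row(s) of d.
- e (dept_id=4) pairs with 3 row(s) of d.
- e (dept_id=4) pairs with 3 row(s) of d.
Total: 10 rows.

10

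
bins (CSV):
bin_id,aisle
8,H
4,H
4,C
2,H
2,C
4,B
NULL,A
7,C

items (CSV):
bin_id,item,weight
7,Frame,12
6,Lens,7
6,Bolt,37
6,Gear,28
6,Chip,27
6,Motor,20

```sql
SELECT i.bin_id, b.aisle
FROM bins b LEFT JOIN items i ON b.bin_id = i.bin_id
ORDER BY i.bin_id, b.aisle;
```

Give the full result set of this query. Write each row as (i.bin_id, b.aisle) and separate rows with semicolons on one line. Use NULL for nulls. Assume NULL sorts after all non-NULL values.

(7, C); (NULL, A); (NULL, B); (NULL, C); (NULL, C); (NULL, H); (NULL, H); (NULL, H)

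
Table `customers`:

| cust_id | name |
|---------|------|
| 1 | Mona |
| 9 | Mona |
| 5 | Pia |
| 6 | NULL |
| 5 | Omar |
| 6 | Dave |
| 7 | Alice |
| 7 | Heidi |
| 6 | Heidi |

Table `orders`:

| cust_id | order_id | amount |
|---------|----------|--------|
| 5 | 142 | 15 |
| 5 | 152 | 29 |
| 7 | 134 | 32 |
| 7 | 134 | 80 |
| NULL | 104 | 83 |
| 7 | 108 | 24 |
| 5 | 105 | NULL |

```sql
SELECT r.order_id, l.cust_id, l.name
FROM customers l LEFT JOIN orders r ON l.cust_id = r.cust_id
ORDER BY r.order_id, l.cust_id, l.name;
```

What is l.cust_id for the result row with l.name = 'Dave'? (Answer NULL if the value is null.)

LEFT JOIN keeps every row from `customers`; unmatched rows get NULL for `orders`'s columns.
Matching on l.cust_id = r.cust_id. A NULL in a compared column never satisfies the condition.
- l row (cust_id=1): no match → kept, r columns NULL.
- l row (cust_id=9): no match → kept, r columns NULL.
- l row (cust_id=5): matches 3 r row(s) → 3 output row(s).
- l row (cust_id=6): no match → kept, r columns NULL.
- l row (cust_id=5): matches 3 r row(s) → 3 output row(s).
- l row (cust_id=6): no match → kept, r columns NULL.
- l row (cust_id=7): matches 3 r row(s) → 3 output row(s).
- l row (cust_id=7): matches 3 r row(s) → 3 output row(s).
- l row (cust_id=6): no match → kept, r columns NULL.

6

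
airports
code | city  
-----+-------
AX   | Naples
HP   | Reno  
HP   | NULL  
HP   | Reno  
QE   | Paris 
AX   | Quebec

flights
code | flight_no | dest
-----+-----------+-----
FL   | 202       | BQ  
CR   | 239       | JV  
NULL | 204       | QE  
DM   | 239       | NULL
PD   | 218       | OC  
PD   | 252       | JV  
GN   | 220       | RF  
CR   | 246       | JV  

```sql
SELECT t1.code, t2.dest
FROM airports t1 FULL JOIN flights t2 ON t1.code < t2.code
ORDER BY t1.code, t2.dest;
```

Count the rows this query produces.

22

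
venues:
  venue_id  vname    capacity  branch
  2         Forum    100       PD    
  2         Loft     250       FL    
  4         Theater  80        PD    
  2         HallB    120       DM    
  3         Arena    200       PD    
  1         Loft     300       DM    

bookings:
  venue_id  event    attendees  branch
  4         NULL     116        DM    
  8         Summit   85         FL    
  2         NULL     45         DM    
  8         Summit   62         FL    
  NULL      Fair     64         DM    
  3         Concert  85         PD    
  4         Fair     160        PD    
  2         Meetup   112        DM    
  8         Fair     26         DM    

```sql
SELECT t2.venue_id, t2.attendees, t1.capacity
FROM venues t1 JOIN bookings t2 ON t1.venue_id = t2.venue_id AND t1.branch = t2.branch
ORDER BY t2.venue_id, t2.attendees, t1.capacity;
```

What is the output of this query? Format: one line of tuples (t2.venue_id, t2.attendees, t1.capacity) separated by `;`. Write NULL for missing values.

(2, 45, 120); (2, 112, 120); (3, 85, 200); (4, 160, 80)

INNER JOIN keeps only pairs where the ON condition holds.
Matching on t1.venue_id = t2.venue_id AND t1.branch = t2.branch. A NULL in a compared column never satisfies the condition.
- t1[0] venue_id=2, branch=PD → no match; dropped.
- t1[1] venue_id=2, branch=FL → no match; dropped.
- t1[2] venue_id=4, branch=PD → 1 match(es) in t2 → 1 row(s).
- t1[3] venue_id=2, branch=DM → 2 match(es) in t2 → 2 row(s).
- t1[4] venue_id=3, branch=PD → 1 match(es) in t2 → 1 row(s).
- t1[5] venue_id=1, branch=DM → no match; dropped.
After projecting and ordering:
t2.venue_id | t2.attendees | t1.capacity
2 | 45 | 120
2 | 112 | 120
3 | 85 | 200
4 | 160 | 80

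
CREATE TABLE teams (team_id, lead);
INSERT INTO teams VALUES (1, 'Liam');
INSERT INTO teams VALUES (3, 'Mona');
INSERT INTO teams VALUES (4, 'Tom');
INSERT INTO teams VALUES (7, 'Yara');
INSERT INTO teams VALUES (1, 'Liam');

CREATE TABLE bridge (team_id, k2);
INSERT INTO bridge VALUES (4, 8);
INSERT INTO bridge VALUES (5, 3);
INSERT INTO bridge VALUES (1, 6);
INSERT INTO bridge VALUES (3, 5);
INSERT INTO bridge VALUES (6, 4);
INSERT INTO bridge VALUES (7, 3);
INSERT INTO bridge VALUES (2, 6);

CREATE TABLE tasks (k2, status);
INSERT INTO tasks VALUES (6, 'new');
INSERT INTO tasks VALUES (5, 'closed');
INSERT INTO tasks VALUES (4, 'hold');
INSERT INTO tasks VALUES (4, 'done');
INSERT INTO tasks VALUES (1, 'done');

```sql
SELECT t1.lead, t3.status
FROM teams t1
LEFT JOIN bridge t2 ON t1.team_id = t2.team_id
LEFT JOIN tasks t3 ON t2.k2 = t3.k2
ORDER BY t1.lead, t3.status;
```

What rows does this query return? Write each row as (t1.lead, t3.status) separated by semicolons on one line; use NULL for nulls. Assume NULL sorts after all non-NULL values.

(Liam, new); (Liam, new); (Mona, closed); (Tom, NULL); (Yara, NULL)

Joins associate left-to-right: teams LEFT JOIN bridge on team_id gives 5 intermediate row(s).
Then LEFT JOIN `tasks t3` on k2: each of those 5 rows is kept; rows whose t2.k2 has no match in t3 get NULL for t3's columns.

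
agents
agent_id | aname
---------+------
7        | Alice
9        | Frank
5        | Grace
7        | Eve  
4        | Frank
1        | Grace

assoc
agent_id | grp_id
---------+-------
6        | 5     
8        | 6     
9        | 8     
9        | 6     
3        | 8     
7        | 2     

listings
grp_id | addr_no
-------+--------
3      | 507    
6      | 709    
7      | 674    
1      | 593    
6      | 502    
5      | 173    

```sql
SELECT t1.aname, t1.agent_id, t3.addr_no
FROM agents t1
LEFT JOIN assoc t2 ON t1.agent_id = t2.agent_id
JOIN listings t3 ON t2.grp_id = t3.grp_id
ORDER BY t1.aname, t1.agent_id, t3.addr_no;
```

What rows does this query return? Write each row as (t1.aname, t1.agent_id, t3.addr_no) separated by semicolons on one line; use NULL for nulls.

Joins associate left-to-right: agents LEFT JOIN assoc on agent_id gives 7 intermediate row(s).
Then INNER JOIN `listings t3` on grp_id: keep only rows whose t2.grp_id appears in t3.

(Frank, 9, 502); (Frank, 9, 709)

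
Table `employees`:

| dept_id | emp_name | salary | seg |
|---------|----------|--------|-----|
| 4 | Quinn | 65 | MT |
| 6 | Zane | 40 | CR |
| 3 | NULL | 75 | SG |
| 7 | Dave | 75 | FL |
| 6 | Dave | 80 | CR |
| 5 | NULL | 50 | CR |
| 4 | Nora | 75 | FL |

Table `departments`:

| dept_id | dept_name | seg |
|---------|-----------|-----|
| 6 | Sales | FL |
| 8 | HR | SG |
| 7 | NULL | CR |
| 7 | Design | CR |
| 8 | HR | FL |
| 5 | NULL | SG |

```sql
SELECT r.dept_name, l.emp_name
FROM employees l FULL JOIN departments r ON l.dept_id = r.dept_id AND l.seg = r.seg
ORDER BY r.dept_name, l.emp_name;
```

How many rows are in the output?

13

FULL OUTER JOIN keeps every row from both sides; unmatched rows get NULL for the other side's columns.
Matching on l.dept_id = r.dept_id AND l.seg = r.seg.
Matched pairs: 0; unmatched l rows kept: 7; unmatched r rows kept: 6.
Total: 0 matched + 13 padded = 13 rows.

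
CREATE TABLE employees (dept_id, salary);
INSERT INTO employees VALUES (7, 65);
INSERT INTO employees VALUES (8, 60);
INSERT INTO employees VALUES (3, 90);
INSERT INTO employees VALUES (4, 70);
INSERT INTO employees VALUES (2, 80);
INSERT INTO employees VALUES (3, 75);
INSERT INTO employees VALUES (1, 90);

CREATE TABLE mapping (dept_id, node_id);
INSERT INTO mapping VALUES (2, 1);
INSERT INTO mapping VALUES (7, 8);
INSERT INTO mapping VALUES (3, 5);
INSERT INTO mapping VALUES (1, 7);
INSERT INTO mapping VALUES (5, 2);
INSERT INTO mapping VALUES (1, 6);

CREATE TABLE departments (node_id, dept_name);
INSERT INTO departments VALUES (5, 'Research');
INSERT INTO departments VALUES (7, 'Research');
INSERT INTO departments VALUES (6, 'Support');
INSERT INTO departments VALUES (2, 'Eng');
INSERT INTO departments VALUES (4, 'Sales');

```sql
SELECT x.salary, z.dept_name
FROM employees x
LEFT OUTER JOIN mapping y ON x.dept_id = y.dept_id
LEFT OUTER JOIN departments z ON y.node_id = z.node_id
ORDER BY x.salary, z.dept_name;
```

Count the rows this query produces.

8

Evaluate left to right. First `employees x LEFT JOIN mapping y` on dept_id: 8 row(s).
Then LEFT JOIN `departments z` on node_id: each of those 8 rows is kept; rows whose y.node_id has no match in z get NULL for z's columns.
Result: 8 row(s).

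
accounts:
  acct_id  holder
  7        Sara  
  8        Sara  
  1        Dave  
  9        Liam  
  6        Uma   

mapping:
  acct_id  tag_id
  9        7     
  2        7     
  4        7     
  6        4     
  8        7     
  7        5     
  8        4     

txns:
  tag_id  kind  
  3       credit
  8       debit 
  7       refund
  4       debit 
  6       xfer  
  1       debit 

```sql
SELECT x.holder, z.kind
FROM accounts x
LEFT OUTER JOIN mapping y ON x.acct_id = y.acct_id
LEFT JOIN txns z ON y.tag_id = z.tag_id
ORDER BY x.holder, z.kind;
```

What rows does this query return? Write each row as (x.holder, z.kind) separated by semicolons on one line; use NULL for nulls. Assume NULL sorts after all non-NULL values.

(Dave, NULL); (Liam, refund); (Sara, debit); (Sara, refund); (Sara, NULL); (Uma, debit)

Evaluate left to right. First `accounts x LEFT JOIN mapping y` on acct_id: 6 row(s).
Then LEFT JOIN `txns z` on tag_id: each of those 6 rows is kept; rows whose y.tag_id has no match in z get NULL for z's columns.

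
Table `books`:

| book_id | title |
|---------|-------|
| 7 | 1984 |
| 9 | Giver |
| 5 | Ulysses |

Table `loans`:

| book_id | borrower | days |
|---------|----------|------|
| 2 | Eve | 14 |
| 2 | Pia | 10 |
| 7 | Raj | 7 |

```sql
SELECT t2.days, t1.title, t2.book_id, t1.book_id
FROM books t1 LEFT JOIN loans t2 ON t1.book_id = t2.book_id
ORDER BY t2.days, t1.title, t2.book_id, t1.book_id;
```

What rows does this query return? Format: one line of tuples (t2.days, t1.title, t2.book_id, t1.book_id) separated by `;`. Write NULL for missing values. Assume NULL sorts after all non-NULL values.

LEFT JOIN keeps every row from `books`; unmatched rows get NULL for `loans`'s columns.
Matching on t1.book_id = t2.book_id.
Matched pairs: 1; unmatched t1 rows kept: 2.

(7, 1984, 7, 7); (NULL, Giver, NULL, 9); (NULL, Ulysses, NULL, 5)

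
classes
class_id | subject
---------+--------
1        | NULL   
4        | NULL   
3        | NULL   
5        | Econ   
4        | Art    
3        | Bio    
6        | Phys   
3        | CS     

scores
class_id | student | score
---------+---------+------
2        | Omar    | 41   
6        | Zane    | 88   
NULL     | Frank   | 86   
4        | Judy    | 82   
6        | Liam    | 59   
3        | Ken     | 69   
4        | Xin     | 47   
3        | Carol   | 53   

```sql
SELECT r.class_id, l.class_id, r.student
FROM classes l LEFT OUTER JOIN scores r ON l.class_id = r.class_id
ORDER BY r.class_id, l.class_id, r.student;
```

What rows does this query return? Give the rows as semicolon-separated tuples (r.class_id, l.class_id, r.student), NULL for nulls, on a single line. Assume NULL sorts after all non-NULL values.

LEFT JOIN keeps every row from `classes`; unmatched rows get NULL for `scores`'s columns.
Matching on l.class_id = r.class_id. A NULL in a compared column never satisfies the condition.
- l row (class_id=1): no match → kept, r columns NULL.
- l row (class_id=4): matches 2 r row(s) → 2 output row(s).
- l row (class_id=3): matches 2 r row(s) → 2 output row(s).
- l row (class_id=5): no match → kept, r columns NULL.
- l row (class_id=4): matches 2 r row(s) → 2 output row(s).
- l row (class_id=3): matches 2 r row(s) → 2 output row(s).
- l row (class_id=6): matches 2 r row(s) → 2 output row(s).
- l row (class_id=3): matches 2 r row(s) → 2 output row(s).

(3, 3, Carol); (3, 3, Carol); (3, 3, Carol); (3, 3, Ken); (3, 3, Ken); (3, 3, Ken); (4, 4, Judy); (4, 4, Judy); (4, 4, Xin); (4, 4, Xin); (6, 6, Liam); (6, 6, Zane); (NULL, 1, NULL); (NULL, 5, NULL)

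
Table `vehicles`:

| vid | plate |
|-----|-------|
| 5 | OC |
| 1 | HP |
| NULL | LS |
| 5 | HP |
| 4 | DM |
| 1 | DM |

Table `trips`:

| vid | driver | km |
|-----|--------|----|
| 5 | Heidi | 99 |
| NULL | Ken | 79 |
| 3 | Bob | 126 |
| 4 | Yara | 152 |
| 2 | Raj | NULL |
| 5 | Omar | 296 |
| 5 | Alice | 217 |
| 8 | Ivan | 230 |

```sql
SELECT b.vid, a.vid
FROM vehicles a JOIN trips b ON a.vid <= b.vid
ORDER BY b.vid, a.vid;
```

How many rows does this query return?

27

INNER JOIN keeps only pairs where the ON condition holds.
Matching on a.vid <= b.vid. A NULL in a compared column never satisfies the condition.
- a (vid=5) pairs with 4 row(s) of b.
- a (vid=1) pairs with 7 row(s) of b.
- a (vid=NULL) has no partner → excluded.
- a (vid=5) pairs with 4 row(s) of b.
- a (vid=4) pairs with 5 row(s) of b.
- a (vid=1) pairs with 7 row(s) of b.
Total: 27 rows.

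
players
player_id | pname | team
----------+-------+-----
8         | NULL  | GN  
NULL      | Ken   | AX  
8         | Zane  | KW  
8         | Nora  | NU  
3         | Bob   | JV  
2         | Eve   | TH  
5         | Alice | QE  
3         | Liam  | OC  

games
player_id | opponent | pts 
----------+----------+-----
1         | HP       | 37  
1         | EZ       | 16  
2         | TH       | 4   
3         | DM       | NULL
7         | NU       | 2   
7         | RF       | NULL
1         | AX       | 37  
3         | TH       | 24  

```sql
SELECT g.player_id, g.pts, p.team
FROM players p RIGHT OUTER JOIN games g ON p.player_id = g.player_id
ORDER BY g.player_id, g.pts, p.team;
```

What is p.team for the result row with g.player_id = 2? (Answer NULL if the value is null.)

TH

RIGHT JOIN keeps every row from `games`; unmatched rows get NULL for `players`'s columns.
Matching on p.player_id = g.player_id. A NULL in a compared column never satisfies the condition.
- p (player_id=8) has no partner in g.
- p (player_id=NULL) has no partner in g.
- p (player_id=8) has no partner in g.
- p (player_id=8) has no partner in g.
- p (player_id=3) pairs with 2 row(s) of g.
- p (player_id=2) pairs with 1 row(s) of g.
- p (player_id=5) has no partner in g.
- p (player_id=3) pairs with 2 row(s) of g.
- 5 g row(s) had no p match → kept, p columns NULL.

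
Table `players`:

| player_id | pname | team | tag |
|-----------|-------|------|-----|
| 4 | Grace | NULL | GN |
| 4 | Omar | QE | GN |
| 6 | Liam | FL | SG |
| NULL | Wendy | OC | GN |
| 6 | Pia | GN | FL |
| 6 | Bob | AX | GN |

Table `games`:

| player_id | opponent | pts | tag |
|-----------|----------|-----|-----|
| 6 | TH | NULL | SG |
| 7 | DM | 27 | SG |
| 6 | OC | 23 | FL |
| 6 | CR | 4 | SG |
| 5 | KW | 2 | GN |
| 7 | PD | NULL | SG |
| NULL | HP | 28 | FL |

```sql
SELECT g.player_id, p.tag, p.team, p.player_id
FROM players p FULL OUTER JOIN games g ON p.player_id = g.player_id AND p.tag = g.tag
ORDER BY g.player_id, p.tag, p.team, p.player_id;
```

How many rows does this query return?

FULL OUTER JOIN keeps every row from both sides; unmatched rows get NULL for the other side's columns.
Matching on p.player_id = g.player_id AND p.tag = g.tag. A NULL in a compared column never satisfies the condition.
Matched pairs: 3; unmatched p rows kept: 4; unmatched g rows kept: 4.
Total: 3 matched + 8 padded = 11 rows.

11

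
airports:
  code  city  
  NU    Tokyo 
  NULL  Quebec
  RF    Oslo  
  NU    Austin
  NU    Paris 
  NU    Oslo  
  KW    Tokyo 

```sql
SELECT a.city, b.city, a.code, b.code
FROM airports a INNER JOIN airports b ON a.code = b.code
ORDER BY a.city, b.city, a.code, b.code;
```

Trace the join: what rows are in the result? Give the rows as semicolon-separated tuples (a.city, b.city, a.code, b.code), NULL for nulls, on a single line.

INNER JOIN keeps only pairs where the ON condition holds.
Matching on a.code = b.code. A NULL in a compared column never satisfies the condition.
Matched pairs: 18.

(Austin, Austin, NU, NU); (Austin, Oslo, NU, NU); (Austin, Paris, NU, NU); (Austin, Tokyo, NU, NU); (Oslo, Austin, NU, NU); (Oslo, Oslo, NU, NU); (Oslo, Oslo, RF, RF); (Oslo, Paris, NU, NU); (Oslo, Tokyo, NU, NU); (Paris, Austin, NU, NU); (Paris, Oslo, NU, NU); (Paris, Paris, NU, NU); (Paris, Tokyo, NU, NU); (Tokyo, Austin, NU, NU); (Tokyo, Oslo, NU, NU); (Tokyo, Paris, NU, NU); (Tokyo, Tokyo, KW, KW); (Tokyo, Tokyo, NU, NU)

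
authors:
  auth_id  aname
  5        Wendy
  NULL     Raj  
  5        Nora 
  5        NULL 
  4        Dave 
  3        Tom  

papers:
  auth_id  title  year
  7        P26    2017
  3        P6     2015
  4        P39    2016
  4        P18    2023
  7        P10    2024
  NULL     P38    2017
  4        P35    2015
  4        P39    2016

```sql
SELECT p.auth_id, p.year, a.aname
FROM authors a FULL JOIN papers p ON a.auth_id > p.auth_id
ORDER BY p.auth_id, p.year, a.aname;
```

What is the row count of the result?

21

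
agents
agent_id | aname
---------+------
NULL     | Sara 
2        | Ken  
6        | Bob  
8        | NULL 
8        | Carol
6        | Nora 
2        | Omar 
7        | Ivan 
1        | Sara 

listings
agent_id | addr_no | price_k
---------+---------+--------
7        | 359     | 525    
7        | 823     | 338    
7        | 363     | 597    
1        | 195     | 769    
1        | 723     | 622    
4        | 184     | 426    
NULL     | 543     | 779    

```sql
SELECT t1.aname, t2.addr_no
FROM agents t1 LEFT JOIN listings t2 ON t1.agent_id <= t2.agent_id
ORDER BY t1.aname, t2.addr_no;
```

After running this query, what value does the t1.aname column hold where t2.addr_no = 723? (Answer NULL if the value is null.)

Sara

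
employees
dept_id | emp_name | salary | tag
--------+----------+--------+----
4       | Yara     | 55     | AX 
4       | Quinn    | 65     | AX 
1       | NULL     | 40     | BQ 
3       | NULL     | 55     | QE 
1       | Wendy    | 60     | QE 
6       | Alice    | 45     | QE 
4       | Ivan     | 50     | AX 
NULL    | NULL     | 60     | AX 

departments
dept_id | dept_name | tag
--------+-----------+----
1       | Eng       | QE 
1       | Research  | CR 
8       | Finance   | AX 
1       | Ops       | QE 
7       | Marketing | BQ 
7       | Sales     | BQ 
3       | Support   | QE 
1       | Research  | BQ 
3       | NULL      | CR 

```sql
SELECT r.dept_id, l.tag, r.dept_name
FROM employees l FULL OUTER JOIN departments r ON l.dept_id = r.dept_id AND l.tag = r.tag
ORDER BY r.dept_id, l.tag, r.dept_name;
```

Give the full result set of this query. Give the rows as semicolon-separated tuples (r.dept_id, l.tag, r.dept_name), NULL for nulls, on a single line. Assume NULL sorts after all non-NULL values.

(1, BQ, Research); (1, QE, Eng); (1, QE, Ops); (1, NULL, Research); (3, QE, Support); (3, NULL, NULL); (7, NULL, Marketing); (7, NULL, Sales); (8, NULL, Finance); (NULL, AX, NULL); (NULL, AX, NULL); (NULL, AX, NULL); (NULL, AX, NULL); (NULL, QE, NULL)

FULL OUTER JOIN keeps every row from both sides; unmatched rows get NULL for the other side's columns.
Matching on l.dept_id = r.dept_id AND l.tag = r.tag. A NULL in a compared column never satisfies the condition.
Matched pairs: 4; unmatched l rows kept: 5; unmatched r rows kept: 5.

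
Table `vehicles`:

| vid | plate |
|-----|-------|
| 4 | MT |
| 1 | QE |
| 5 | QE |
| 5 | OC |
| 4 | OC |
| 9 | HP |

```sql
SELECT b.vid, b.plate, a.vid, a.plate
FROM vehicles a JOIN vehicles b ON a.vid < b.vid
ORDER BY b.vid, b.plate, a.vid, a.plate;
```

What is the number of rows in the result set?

13

INNER JOIN keeps only pairs where the ON condition holds.
Matching on a.vid < b.vid.
- a row (vid=4): matches 3 b row(s) → 3 output row(s).
- a row (vid=1): matches 5 b row(s) → 5 output row(s).
- a row (vid=5): matches 1 b row(s) → 1 output row(s).
- a row (vid=5): matches 1 b row(s) → 1 output row(s).
- a row (vid=4): matches 3 b row(s) → 3 output row(s).
- a row (vid=9): no match → dropped.
Total: 13 rows.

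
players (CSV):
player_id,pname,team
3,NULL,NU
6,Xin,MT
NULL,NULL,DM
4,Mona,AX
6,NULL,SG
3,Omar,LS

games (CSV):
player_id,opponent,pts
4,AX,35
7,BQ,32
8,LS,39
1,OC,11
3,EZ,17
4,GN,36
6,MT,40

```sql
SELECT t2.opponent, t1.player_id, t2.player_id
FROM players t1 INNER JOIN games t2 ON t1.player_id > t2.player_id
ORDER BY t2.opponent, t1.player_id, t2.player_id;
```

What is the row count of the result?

12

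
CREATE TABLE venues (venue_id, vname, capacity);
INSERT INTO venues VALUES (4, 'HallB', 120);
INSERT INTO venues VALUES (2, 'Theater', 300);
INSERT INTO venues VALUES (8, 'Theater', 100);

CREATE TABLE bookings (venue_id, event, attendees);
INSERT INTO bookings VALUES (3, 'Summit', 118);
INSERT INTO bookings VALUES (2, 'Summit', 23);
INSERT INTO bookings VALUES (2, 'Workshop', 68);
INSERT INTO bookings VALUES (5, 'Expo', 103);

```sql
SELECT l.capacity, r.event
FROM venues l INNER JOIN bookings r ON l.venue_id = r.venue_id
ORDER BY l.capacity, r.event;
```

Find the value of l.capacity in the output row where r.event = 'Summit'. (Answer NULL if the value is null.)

INNER JOIN keeps only pairs where the ON condition holds.
Matching on l.venue_id = r.venue_id.
Matched pairs: 2.

300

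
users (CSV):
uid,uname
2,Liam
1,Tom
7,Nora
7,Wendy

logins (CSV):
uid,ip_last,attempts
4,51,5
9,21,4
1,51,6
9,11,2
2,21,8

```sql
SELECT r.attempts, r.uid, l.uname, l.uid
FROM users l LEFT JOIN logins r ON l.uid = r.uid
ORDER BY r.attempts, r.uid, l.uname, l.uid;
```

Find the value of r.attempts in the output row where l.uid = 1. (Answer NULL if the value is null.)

6

LEFT JOIN keeps every row from `users`; unmatched rows get NULL for `logins`'s columns.
Matching on l.uid = r.uid.
Matched pairs: 2; unmatched l rows kept: 2.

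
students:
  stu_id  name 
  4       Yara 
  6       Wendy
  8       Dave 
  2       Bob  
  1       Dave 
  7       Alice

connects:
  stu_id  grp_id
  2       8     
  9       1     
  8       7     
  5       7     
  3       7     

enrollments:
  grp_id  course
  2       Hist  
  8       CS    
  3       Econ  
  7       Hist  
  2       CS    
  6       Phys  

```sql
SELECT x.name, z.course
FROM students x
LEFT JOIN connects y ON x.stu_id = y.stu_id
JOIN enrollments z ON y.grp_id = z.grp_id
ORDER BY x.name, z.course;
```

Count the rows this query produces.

Step 1 — x LEFT JOIN y on stu_id → 6 row(s).
Then INNER JOIN `enrollments z` on grp_id: keep only rows whose y.grp_id appears in z.
Result: 2 row(s).

2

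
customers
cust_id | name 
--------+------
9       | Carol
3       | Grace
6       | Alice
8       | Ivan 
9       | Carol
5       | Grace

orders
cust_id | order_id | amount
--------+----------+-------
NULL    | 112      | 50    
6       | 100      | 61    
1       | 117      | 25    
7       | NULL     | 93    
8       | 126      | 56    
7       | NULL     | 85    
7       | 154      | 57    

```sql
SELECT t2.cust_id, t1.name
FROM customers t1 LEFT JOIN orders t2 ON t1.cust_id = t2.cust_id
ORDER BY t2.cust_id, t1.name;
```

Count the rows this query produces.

6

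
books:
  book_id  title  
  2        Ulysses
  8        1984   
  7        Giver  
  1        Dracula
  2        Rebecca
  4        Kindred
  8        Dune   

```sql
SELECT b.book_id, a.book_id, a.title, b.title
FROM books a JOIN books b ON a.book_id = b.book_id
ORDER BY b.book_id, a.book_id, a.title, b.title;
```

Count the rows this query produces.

INNER JOIN keeps only pairs where the ON condition holds.
Matching on a.book_id = b.book_id.
- a[0] book_id=2 → 2 match(es) in b → 2 row(s).
- a[1] book_id=8 → 2 match(es) in b → 2 row(s).
- a[2] book_id=7 → 1 match(es) in b → 1 row(s).
- a[3] book_id=1 → 1 match(es) in b → 1 row(s).
- a[4] book_id=2 → 2 match(es) in b → 2 row(s).
- a[5] book_id=4 → 1 match(es) in b → 1 row(s).
- a[6] book_id=8 → 2 match(es) in b → 2 row(s).
Total: 11 rows.

11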